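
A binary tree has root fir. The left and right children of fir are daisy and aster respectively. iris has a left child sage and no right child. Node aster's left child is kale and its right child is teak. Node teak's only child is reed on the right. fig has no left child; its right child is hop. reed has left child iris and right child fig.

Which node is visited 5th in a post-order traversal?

hop

Post-order visits the left subtree, then the right subtree, then the node.
At fir: go left to daisy.
  daisy is a leaf — visit daisy.
At fir: go right to aster.
  At aster: go left to kale.
    kale is a leaf — visit kale.
  At aster: go right to teak.
    At teak: no left child.
    At teak: go right to reed.
      At reed: go left to iris.
        At iris: go left to sage.
          sage is a leaf — visit sage.
        At iris: no right child.
        Visit iris.
      At reed: go right to fig.
        At fig: no left child.
        At fig: go right to hop.
          hop is a leaf — visit hop.
        Visit fig.
      Visit reed.
    Visit teak.
  Visit aster.
Visit fir.
Full post-order sequence: daisy, kale, sage, iris, hop, fig, reed, teak, aster, fir.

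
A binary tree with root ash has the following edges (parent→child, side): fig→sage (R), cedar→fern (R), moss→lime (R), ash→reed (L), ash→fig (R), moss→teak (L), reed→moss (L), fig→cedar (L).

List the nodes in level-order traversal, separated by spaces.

Level-order visits nodes level by level from the root, left to right within each level.
Level 0: ash
Level 1: reed, fig
Level 2: moss, cedar, sage
Level 3: teak, lime, fern

ash reed fig moss cedar sage teak lime fern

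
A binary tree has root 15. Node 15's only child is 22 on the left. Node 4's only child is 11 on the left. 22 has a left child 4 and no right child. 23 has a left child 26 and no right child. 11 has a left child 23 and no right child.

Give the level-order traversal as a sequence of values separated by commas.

15, 22, 4, 11, 23, 26

Level-order visits nodes level by level from the root, left to right within each level.
Level 0: 15
Level 1: 22
Level 2: 4
Level 3: 11
Level 4: 23
Level 5: 26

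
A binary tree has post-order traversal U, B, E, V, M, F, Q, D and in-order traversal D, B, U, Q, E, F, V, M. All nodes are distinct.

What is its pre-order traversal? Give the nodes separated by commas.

D, Q, B, U, F, E, M, V

The last element of post-order is the root; it splits in-order into left and right subtrees.
Root D: left subtree has 0 nodes { }, right has 7 {B, U, Q, E, F, V, M}.
  Root Q: left subtree has 2 nodes {B, U}, right has 4 {E, F, V, M}.
    Root B: left subtree has 0 nodes { }, right has 1 {U}.
    Root F: left subtree has 1 node {E}, right has 2 {V, M}.
      Root M: left subtree has 1 node {V}, right has 0 { }.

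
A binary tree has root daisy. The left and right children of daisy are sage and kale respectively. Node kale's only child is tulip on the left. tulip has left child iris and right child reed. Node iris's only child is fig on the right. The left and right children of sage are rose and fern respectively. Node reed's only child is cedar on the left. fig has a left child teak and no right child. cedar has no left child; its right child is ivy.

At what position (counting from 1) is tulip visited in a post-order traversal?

Post-order visits the left subtree, then the right subtree, then the node.
At daisy: go left to sage.
  At sage: go left to rose.
    rose is a leaf — visit rose.
  At sage: go right to fern.
    fern is a leaf — visit fern.
  Visit sage.
At daisy: go right to kale.
  At kale: go left to tulip.
    At tulip: go left to iris.
      At iris: no left child.
      At iris: go right to fig.
        At fig: go left to teak.
          teak is a leaf — visit teak.
        At fig: no right child.
        Visit fig.
      Visit iris.
    At tulip: go right to reed.
      At reed: go left to cedar.
        At cedar: no left child.
        At cedar: go right to ivy.
          ivy is a leaf — visit ivy.
        Visit cedar.
      At reed: no right child.
      Visit reed.
    Visit tulip.
  At kale: no right child.
  Visit kale.
Visit daisy.
Full post-order sequence: rose, fern, sage, teak, fig, iris, ivy, cedar, reed, tulip, kale, daisy.

10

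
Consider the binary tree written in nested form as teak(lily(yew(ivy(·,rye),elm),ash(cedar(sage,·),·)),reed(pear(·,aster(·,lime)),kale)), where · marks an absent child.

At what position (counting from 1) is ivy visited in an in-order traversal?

1

In-order visits the left subtree, then the node, then the right subtree.
At teak: go left to lily.
  At lily: go left to yew.
    At yew: go left to ivy.
      At ivy: no left child.
      Visit ivy.
      At ivy: go right to rye.
        rye is a leaf — visit rye.
    Visit yew.
    At yew: go right to elm.
      elm is a leaf — visit elm.
  Visit lily.
  At lily: go right to ash.
    At ash: go left to cedar.
      At cedar: go left to sage.
        sage is a leaf — visit sage.
      Visit cedar.
      At cedar: no right child.
    Visit ash.
    At ash: no right child.
Visit teak.
At teak: go right to reed.
  At reed: go left to pear.
    At pear: no left child.
    Visit pear.
    At pear: go right to aster.
      At aster: no left child.
      Visit aster.
      At aster: go right to lime.
        lime is a leaf — visit lime.
  Visit reed.
  At reed: go right to kale.
    kale is a leaf — visit kale.
Full in-order sequence: ivy, rye, yew, elm, lily, sage, cedar, ash, teak, pear, aster, lime, reed, kale.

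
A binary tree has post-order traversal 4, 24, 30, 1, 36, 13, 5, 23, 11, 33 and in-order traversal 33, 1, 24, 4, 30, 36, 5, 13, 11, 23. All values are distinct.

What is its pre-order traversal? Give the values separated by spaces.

The last element of post-order is the root; it splits in-order into left and right subtrees.
Root 33: left subtree has 0 nodes { }, right has 9 {1, 24, 4, 30, 36, 5, 13, 11, 23}.
  Root 11: left subtree has 7 nodes {1, 24, 4, 30, 36, 5, 13}, right has 1 {23}.
    Root 5: left subtree has 5 nodes {1, 24, 4, 30, 36}, right has 1 {13}.
      Root 36: left subtree has 4 nodes {1, 24, 4, 30}, right has 0 { }.
        Root 1: left subtree has 0 nodes { }, right has 3 {24, 4, 30}.
          Root 30: left subtree has 2 nodes {24, 4}, right has 0 { }.
            Root 24: left subtree has 0 nodes { }, right has 1 {4}.

33 11 5 36 1 30 24 4 13 23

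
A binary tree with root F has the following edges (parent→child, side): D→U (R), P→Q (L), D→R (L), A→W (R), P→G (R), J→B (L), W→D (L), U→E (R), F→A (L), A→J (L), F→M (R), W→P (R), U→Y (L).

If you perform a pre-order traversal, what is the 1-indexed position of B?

4

Pre-order visits the node, then its left subtree, then its right subtree.
Visit F.
At F: go left to A.
  Visit A.
  At A: go left to J.
    Visit J.
    At J: go left to B.
      B is a leaf — visit B.
    At J: no right child.
  At A: go right to W.
    Visit W.
    At W: go left to D.
      Visit D.
      At D: go left to R.
        R is a leaf — visit R.
      At D: go right to U.
        Visit U.
        At U: go left to Y.
          Y is a leaf — visit Y.
        At U: go right to E.
          E is a leaf — visit E.
    At W: go right to P.
      Visit P.
      At P: go left to Q.
        Q is a leaf — visit Q.
      At P: go right to G.
        G is a leaf — visit G.
At F: go right to M.
  M is a leaf — visit M.
Full pre-order sequence: F, A, J, B, W, D, R, U, Y, E, P, Q, G, M.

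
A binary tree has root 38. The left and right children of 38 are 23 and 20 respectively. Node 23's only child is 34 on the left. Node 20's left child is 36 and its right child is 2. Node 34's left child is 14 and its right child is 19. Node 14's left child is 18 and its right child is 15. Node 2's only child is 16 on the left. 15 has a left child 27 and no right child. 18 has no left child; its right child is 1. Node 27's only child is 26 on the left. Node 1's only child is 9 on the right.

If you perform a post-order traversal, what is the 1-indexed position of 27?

Post-order visits the left subtree, then the right subtree, then the node.
At 38: go left to 23.
  At 23: go left to 34.
    At 34: go left to 14.
      At 14: go left to 18.
        At 18: no left child.
        At 18: go right to 1.
          At 1: no left child.
          At 1: go right to 9.
            9 is a leaf — visit 9.
          Visit 1.
        Visit 18.
      At 14: go right to 15.
        At 15: go left to 27.
          At 27: go left to 26.
            26 is a leaf — visit 26.
          At 27: no right child.
          Visit 27.
        At 15: no right child.
        Visit 15.
      Visit 14.
    At 34: go right to 19.
      19 is a leaf — visit 19.
    Visit 34.
  At 23: no right child.
  Visit 23.
At 38: go right to 20.
  At 20: go left to 36.
    36 is a leaf — visit 36.
  At 20: go right to 2.
    At 2: go left to 16.
      16 is a leaf — visit 16.
    At 2: no right child.
    Visit 2.
  Visit 20.
Visit 38.
Full post-order sequence: 9, 1, 18, 26, 27, 15, 14, 19, 34, 23, 36, 16, 2, 20, 38.

5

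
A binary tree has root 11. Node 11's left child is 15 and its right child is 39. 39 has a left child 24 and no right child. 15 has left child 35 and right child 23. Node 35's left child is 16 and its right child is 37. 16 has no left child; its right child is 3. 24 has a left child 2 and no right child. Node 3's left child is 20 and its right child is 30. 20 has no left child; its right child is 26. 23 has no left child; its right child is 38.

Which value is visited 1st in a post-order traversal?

Post-order visits the left subtree, then the right subtree, then the node.
At 11: go left to 15.
  At 15: go left to 35.
    At 35: go left to 16.
      At 16: no left child.
      At 16: go right to 3.
        At 3: go left to 20.
          At 20: no left child.
          At 20: go right to 26.
            26 is a leaf — visit 26.
          Visit 20.
        At 3: go right to 30.
          30 is a leaf — visit 30.
        Visit 3.
      Visit 16.
    At 35: go right to 37.
      37 is a leaf — visit 37.
    Visit 35.
  At 15: go right to 23.
    At 23: no left child.
    At 23: go right to 38.
      38 is a leaf — visit 38.
    Visit 23.
  Visit 15.
At 11: go right to 39.
  At 39: go left to 24.
    At 24: go left to 2.
      2 is a leaf — visit 2.
    At 24: no right child.
    Visit 24.
  At 39: no right child.
  Visit 39.
Visit 11.
Full post-order sequence: 26, 20, 30, 3, 16, 37, 35, 38, 23, 15, 2, 24, 39, 11.

26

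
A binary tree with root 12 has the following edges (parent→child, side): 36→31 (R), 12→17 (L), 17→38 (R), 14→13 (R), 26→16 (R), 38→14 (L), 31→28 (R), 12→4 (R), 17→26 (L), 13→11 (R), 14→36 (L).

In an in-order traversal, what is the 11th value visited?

12

In-order visits the left subtree, then the node, then the right subtree.
At 12: go left to 17.
  At 17: go left to 26.
    At 26: no left child.
    Visit 26.
    At 26: go right to 16.
      16 is a leaf — visit 16.
  Visit 17.
  At 17: go right to 38.
    At 38: go left to 14.
      At 14: go left to 36.
        At 36: no left child.
        Visit 36.
        At 36: go right to 31.
          At 31: no left child.
          Visit 31.
          At 31: go right to 28.
            28 is a leaf — visit 28.
      Visit 14.
      At 14: go right to 13.
        At 13: no left child.
        Visit 13.
        At 13: go right to 11.
          11 is a leaf — visit 11.
    Visit 38.
    At 38: no right child.
Visit 12.
At 12: go right to 4.
  4 is a leaf — visit 4.
Full in-order sequence: 26, 16, 17, 36, 31, 28, 14, 13, 11, 38, 12, 4.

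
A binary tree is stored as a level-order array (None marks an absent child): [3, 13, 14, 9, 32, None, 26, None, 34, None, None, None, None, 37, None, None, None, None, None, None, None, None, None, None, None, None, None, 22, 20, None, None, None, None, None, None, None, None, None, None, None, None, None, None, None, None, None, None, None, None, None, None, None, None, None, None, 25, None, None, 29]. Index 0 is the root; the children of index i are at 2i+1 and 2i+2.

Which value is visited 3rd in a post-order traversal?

Post-order visits the left subtree, then the right subtree, then the node.
At 3: go left to 13.
  At 13: go left to 9.
    At 9: no left child.
    At 9: go right to 34.
      34 is a leaf — visit 34.
    Visit 9.
  At 13: go right to 32.
    32 is a leaf — visit 32.
  Visit 13.
At 3: go right to 14.
  At 14: no left child.
  At 14: go right to 26.
    At 26: go left to 37.
      At 37: go left to 22.
        At 22: go left to 25.
          25 is a leaf — visit 25.
        At 22: no right child.
        Visit 22.
      At 37: go right to 20.
        At 20: no left child.
        At 20: go right to 29.
          29 is a leaf — visit 29.
        Visit 20.
      Visit 37.
    At 26: no right child.
    Visit 26.
  Visit 14.
Visit 3.
Full post-order sequence: 34, 9, 32, 13, 25, 22, 29, 20, 37, 26, 14, 3.

32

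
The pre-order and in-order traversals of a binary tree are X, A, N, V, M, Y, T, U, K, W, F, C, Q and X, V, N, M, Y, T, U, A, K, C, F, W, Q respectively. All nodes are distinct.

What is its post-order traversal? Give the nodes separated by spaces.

The first element of pre-order is the root; it splits in-order into left and right subtrees.
Root X: left subtree has 0 nodes { }, right has 12 {V, N, M, Y, T, U, A, K, C, F, W, Q}.
  Root A: left subtree has 6 nodes {V, N, M, Y, T, U}, right has 5 {K, C, F, W, Q}.
    Root N: left subtree has 1 node {V}, right has 4 {M, Y, T, U}.
      Root M: left subtree has 0 nodes { }, right has 3 {Y, T, U}.
        Root Y: left subtree has 0 nodes { }, right has 2 {T, U}.
          Root T: left subtree has 0 nodes { }, right has 1 {U}.
    Root K: left subtree has 0 nodes { }, right has 4 {C, F, W, Q}.
      Root W: left subtree has 2 nodes {C, F}, right has 1 {Q}.
        Root F: left subtree has 1 node {C}, right has 0 { }.

V U T Y M N C F Q W K A X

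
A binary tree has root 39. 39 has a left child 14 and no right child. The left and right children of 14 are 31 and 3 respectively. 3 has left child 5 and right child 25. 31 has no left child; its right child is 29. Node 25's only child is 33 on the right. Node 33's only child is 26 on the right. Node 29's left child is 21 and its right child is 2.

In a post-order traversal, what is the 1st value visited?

21

Post-order visits the left subtree, then the right subtree, then the node.
At 39: go left to 14.
  At 14: go left to 31.
    At 31: no left child.
    At 31: go right to 29.
      At 29: go left to 21.
        21 is a leaf — visit 21.
      At 29: go right to 2.
        2 is a leaf — visit 2.
      Visit 29.
    Visit 31.
  At 14: go right to 3.
    At 3: go left to 5.
      5 is a leaf — visit 5.
    At 3: go right to 25.
      At 25: no left child.
      At 25: go right to 33.
        At 33: no left child.
        At 33: go right to 26.
          26 is a leaf — visit 26.
        Visit 33.
      Visit 25.
    Visit 3.
  Visit 14.
At 39: no right child.
Visit 39.
Full post-order sequence: 21, 2, 29, 31, 5, 26, 33, 25, 3, 14, 39.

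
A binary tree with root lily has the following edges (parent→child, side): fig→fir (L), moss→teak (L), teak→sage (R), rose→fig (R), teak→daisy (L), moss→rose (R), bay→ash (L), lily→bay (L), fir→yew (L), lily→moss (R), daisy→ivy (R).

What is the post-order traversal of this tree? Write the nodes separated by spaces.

Post-order visits the left subtree, then the right subtree, then the node.
At lily: go left to bay.
  At bay: go left to ash.
    ash is a leaf — visit ash.
  At bay: no right child.
  Visit bay.
At lily: go right to moss.
  At moss: go left to teak.
    At teak: go left to daisy.
      At daisy: no left child.
      At daisy: go right to ivy.
        ivy is a leaf — visit ivy.
      Visit daisy.
    At teak: go right to sage.
      sage is a leaf — visit sage.
    Visit teak.
  At moss: go right to rose.
    At rose: no left child.
    At rose: go right to fig.
      At fig: go left to fir.
        At fir: go left to yew.
          yew is a leaf — visit yew.
        At fir: no right child.
        Visit fir.
      At fig: no right child.
      Visit fig.
    Visit rose.
  Visit moss.
Visit lily.

ash bay ivy daisy sage teak yew fir fig rose moss lily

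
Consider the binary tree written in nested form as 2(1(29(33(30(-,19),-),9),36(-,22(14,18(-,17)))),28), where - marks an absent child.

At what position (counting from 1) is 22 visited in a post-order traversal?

Post-order visits the left subtree, then the right subtree, then the node.
At 2: go left to 1.
  At 1: go left to 29.
    At 29: go left to 33.
      At 33: go left to 30.
        At 30: no left child.
        At 30: go right to 19.
          19 is a leaf — visit 19.
        Visit 30.
      At 33: no right child.
      Visit 33.
    At 29: go right to 9.
      9 is a leaf — visit 9.
    Visit 29.
  At 1: go right to 36.
    At 36: no left child.
    At 36: go right to 22.
      At 22: go left to 14.
        14 is a leaf — visit 14.
      At 22: go right to 18.
        At 18: no left child.
        At 18: go right to 17.
          17 is a leaf — visit 17.
        Visit 18.
      Visit 22.
    Visit 36.
  Visit 1.
At 2: go right to 28.
  28 is a leaf — visit 28.
Visit 2.
Full post-order sequence: 19, 30, 33, 9, 29, 14, 17, 18, 22, 36, 1, 28, 2.

9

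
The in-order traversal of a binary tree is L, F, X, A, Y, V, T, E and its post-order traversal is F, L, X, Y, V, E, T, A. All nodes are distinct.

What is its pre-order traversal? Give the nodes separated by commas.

A, X, L, F, T, V, Y, E

The last element of post-order is the root; it splits in-order into left and right subtrees.
Root A: left subtree has 3 nodes {L, F, X}, right has 4 {Y, V, T, E}.
  Root X: left subtree has 2 nodes {L, F}, right has 0 { }.
    Root L: left subtree has 0 nodes { }, right has 1 {F}.
  Root T: left subtree has 2 nodes {Y, V}, right has 1 {E}.
    Root V: left subtree has 1 node {Y}, right has 0 { }.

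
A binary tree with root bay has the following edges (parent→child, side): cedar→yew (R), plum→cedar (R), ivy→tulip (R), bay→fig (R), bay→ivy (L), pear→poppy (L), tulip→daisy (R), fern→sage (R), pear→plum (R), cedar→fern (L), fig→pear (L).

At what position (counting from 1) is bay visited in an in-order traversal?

In-order visits the left subtree, then the node, then the right subtree.
At bay: go left to ivy.
  At ivy: no left child.
  Visit ivy.
  At ivy: go right to tulip.
    At tulip: no left child.
    Visit tulip.
    At tulip: go right to daisy.
      daisy is a leaf — visit daisy.
Visit bay.
At bay: go right to fig.
  At fig: go left to pear.
    At pear: go left to poppy.
      poppy is a leaf — visit poppy.
    Visit pear.
    At pear: go right to plum.
      At plum: no left child.
      Visit plum.
      At plum: go right to cedar.
        At cedar: go left to fern.
          At fern: no left child.
          Visit fern.
          At fern: go right to sage.
            sage is a leaf — visit sage.
        Visit cedar.
        At cedar: go right to yew.
          yew is a leaf — visit yew.
  Visit fig.
  At fig: no right child.
Full in-order sequence: ivy, tulip, daisy, bay, poppy, pear, plum, fern, sage, cedar, yew, fig.

4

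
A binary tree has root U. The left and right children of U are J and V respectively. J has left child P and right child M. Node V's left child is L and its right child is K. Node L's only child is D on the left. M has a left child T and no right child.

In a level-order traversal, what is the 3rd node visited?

Level-order visits nodes level by level from the root, left to right within each level.
Level 0: U
Level 1: J, V
Level 2: P, M, L, K
Level 3: T, D
Full level-order sequence: U, J, V, P, M, L, K, T, D.

V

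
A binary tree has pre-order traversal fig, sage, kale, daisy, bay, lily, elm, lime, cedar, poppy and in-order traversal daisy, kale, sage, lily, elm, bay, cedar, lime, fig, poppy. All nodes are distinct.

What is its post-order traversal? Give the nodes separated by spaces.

The first element of pre-order is the root; it splits in-order into left and right subtrees.
Root fig: left subtree has 8 nodes {daisy, kale, sage, lily, elm, bay, cedar, lime}, right has 1 {poppy}.
  Root sage: left subtree has 2 nodes {daisy, kale}, right has 5 {lily, elm, bay, cedar, lime}.
    Root kale: left subtree has 1 node {daisy}, right has 0 { }.
    Root bay: left subtree has 2 nodes {lily, elm}, right has 2 {cedar, lime}.
      Root lily: left subtree has 0 nodes { }, right has 1 {elm}.
      Root lime: left subtree has 1 node {cedar}, right has 0 { }.

daisy kale elm lily cedar lime bay sage poppy fig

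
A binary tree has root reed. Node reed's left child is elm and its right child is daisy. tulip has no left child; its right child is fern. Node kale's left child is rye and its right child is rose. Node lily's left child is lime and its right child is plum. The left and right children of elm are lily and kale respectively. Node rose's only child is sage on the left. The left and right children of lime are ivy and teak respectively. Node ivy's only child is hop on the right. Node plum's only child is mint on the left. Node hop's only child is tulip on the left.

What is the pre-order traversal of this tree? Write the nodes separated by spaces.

reed elm lily lime ivy hop tulip fern teak plum mint kale rye rose sage daisy

Pre-order visits the node, then its left subtree, then its right subtree.
Visit reed.
At reed: go left to elm.
  Visit elm.
  At elm: go left to lily.
    Visit lily.
    At lily: go left to lime.
      Visit lime.
      At lime: go left to ivy.
        Visit ivy.
        At ivy: no left child.
        At ivy: go right to hop.
          Visit hop.
          At hop: go left to tulip.
            Visit tulip.
            At tulip: no left child.
            At tulip: go right to fern.
              fern is a leaf — visit fern.
          At hop: no right child.
      At lime: go right to teak.
        teak is a leaf — visit teak.
    At lily: go right to plum.
      Visit plum.
      At plum: go left to mint.
        mint is a leaf — visit mint.
      At plum: no right child.
  At elm: go right to kale.
    Visit kale.
    At kale: go left to rye.
      rye is a leaf — visit rye.
    At kale: go right to rose.
      Visit rose.
      At rose: go left to sage.
        sage is a leaf — visit sage.
      At rose: no right child.
At reed: go right to daisy.
  daisy is a leaf — visit daisy.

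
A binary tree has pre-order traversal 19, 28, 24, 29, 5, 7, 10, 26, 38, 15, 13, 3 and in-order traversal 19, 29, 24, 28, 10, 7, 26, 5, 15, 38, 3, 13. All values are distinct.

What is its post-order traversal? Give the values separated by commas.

29, 24, 10, 26, 7, 15, 3, 13, 38, 5, 28, 19

The first element of pre-order is the root; it splits in-order into left and right subtrees.
Root 19: left subtree has 0 nodes { }, right has 11 {29, 24, 28, 10, 7, 26, 5, 15, 38, 3, 13}.
  Root 28: left subtree has 2 nodes {29, 24}, right has 8 {10, 7, 26, 5, 15, 38, 3, 13}.
    Root 24: left subtree has 1 node {29}, right has 0 { }.
    Root 5: left subtree has 3 nodes {10, 7, 26}, right has 4 {15, 38, 3, 13}.
      Root 7: left subtree has 1 node {10}, right has 1 {26}.
      Root 38: left subtree has 1 node {15}, right has 2 {3, 13}.
        Root 13: left subtree has 1 node {3}, right has 0 { }.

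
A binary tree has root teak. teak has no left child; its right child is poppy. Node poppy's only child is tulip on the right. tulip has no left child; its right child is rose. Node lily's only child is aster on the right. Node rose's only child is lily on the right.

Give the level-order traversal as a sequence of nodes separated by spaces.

Level-order visits nodes level by level from the root, left to right within each level.
Level 0: teak
Level 1: poppy
Level 2: tulip
Level 3: rose
Level 4: lily
Level 5: aster

teak poppy tulip rose lily aster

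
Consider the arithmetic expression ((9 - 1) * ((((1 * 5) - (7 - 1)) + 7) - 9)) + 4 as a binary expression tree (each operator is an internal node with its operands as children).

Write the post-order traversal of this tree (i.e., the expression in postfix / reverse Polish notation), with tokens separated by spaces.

9 1 - 1 5 * 7 1 - - 7 + 9 - * 4 +

Post-order on an expression tree gives postfix notation: for each operator, emit left operand, right operand, then the operator.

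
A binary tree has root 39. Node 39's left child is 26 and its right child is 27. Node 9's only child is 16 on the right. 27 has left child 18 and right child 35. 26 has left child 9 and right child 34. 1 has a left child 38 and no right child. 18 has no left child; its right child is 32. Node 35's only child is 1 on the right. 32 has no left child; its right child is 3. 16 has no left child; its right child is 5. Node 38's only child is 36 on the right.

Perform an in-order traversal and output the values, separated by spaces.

9 16 5 26 34 39 18 32 3 27 35 38 36 1

In-order visits the left subtree, then the node, then the right subtree.
At 39: go left to 26.
  At 26: go left to 9.
    At 9: no left child.
    Visit 9.
    At 9: go right to 16.
      At 16: no left child.
      Visit 16.
      At 16: go right to 5.
        5 is a leaf — visit 5.
  Visit 26.
  At 26: go right to 34.
    34 is a leaf — visit 34.
Visit 39.
At 39: go right to 27.
  At 27: go left to 18.
    At 18: no left child.
    Visit 18.
    At 18: go right to 32.
      At 32: no left child.
      Visit 32.
      At 32: go right to 3.
        3 is a leaf — visit 3.
  Visit 27.
  At 27: go right to 35.
    At 35: no left child.
    Visit 35.
    At 35: go right to 1.
      At 1: go left to 38.
        At 38: no left child.
        Visit 38.
        At 38: go right to 36.
          36 is a leaf — visit 36.
      Visit 1.
      At 1: no right child.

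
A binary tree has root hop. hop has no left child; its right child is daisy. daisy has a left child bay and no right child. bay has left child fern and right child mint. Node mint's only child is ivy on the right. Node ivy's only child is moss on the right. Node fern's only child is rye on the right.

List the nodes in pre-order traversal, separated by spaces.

Pre-order visits the node, then its left subtree, then its right subtree.
Visit hop.
At hop: no left child.
At hop: go right to daisy.
  Visit daisy.
  At daisy: go left to bay.
    Visit bay.
    At bay: go left to fern.
      Visit fern.
      At fern: no left child.
      At fern: go right to rye.
        rye is a leaf — visit rye.
    At bay: go right to mint.
      Visit mint.
      At mint: no left child.
      At mint: go right to ivy.
        Visit ivy.
        At ivy: no left child.
        At ivy: go right to moss.
          moss is a leaf — visit moss.
  At daisy: no right child.

hop daisy bay fern rye mint ivy moss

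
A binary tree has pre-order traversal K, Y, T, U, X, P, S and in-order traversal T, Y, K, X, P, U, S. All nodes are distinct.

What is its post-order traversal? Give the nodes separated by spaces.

The first element of pre-order is the root; it splits in-order into left and right subtrees.
Root K: left subtree has 2 nodes {T, Y}, right has 4 {X, P, U, S}.
  Root Y: left subtree has 1 node {T}, right has 0 { }.
  Root U: left subtree has 2 nodes {X, P}, right has 1 {S}.
    Root X: left subtree has 0 nodes { }, right has 1 {P}.

T Y P X S U K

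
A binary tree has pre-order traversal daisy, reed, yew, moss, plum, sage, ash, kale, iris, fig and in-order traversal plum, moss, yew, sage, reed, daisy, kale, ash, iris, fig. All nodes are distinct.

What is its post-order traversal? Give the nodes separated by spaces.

The first element of pre-order is the root; it splits in-order into left and right subtrees.
Root daisy: left subtree has 5 nodes {plum, moss, yew, sage, reed}, right has 4 {kale, ash, iris, fig}.
  Root reed: left subtree has 4 nodes {plum, moss, yew, sage}, right has 0 { }.
    Root yew: left subtree has 2 nodes {plum, moss}, right has 1 {sage}.
      Root moss: left subtree has 1 node {plum}, right has 0 { }.
  Root ash: left subtree has 1 node {kale}, right has 2 {iris, fig}.
    Root iris: left subtree has 0 nodes { }, right has 1 {fig}.

plum moss sage yew reed kale fig iris ash daisy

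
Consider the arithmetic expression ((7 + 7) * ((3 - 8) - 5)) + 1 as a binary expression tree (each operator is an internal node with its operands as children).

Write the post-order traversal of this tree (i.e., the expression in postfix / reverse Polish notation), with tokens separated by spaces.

7 7 + 3 8 - 5 - * 1 +

Post-order on an expression tree gives postfix notation: for each operator, emit left operand, right operand, then the operator.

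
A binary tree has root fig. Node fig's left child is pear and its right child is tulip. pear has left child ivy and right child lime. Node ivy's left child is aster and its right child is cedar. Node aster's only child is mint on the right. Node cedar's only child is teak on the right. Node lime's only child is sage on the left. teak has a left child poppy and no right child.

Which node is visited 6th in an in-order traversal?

In-order visits the left subtree, then the node, then the right subtree.
At fig: go left to pear.
  At pear: go left to ivy.
    At ivy: go left to aster.
      At aster: no left child.
      Visit aster.
      At aster: go right to mint.
        mint is a leaf — visit mint.
    Visit ivy.
    At ivy: go right to cedar.
      At cedar: no left child.
      Visit cedar.
      At cedar: go right to teak.
        At teak: go left to poppy.
          poppy is a leaf — visit poppy.
        Visit teak.
        At teak: no right child.
  Visit pear.
  At pear: go right to lime.
    At lime: go left to sage.
      sage is a leaf — visit sage.
    Visit lime.
    At lime: no right child.
Visit fig.
At fig: go right to tulip.
  tulip is a leaf — visit tulip.
Full in-order sequence: aster, mint, ivy, cedar, poppy, teak, pear, sage, lime, fig, tulip.

teak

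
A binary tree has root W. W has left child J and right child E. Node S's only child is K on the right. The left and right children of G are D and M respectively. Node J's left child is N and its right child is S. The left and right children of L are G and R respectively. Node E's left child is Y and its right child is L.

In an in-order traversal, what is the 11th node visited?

In-order visits the left subtree, then the node, then the right subtree.
At W: go left to J.
  At J: go left to N.
    N is a leaf — visit N.
  Visit J.
  At J: go right to S.
    At S: no left child.
    Visit S.
    At S: go right to K.
      K is a leaf — visit K.
Visit W.
At W: go right to E.
  At E: go left to Y.
    Y is a leaf — visit Y.
  Visit E.
  At E: go right to L.
    At L: go left to G.
      At G: go left to D.
        D is a leaf — visit D.
      Visit G.
      At G: go right to M.
        M is a leaf — visit M.
    Visit L.
    At L: go right to R.
      R is a leaf — visit R.
Full in-order sequence: N, J, S, K, W, Y, E, D, G, M, L, R.

L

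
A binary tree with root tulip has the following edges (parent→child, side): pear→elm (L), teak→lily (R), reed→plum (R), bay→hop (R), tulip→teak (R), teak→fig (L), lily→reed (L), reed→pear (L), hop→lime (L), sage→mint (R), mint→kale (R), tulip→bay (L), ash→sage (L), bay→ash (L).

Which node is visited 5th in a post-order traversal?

lime

Post-order visits the left subtree, then the right subtree, then the node.
At tulip: go left to bay.
  At bay: go left to ash.
    At ash: go left to sage.
      At sage: no left child.
      At sage: go right to mint.
        At mint: no left child.
        At mint: go right to kale.
          kale is a leaf — visit kale.
        Visit mint.
      Visit sage.
    At ash: no right child.
    Visit ash.
  At bay: go right to hop.
    At hop: go left to lime.
      lime is a leaf — visit lime.
    At hop: no right child.
    Visit hop.
  Visit bay.
At tulip: go right to teak.
  At teak: go left to fig.
    fig is a leaf — visit fig.
  At teak: go right to lily.
    At lily: go left to reed.
      At reed: go left to pear.
        At pear: go left to elm.
          elm is a leaf — visit elm.
        At pear: no right child.
        Visit pear.
      At reed: go right to plum.
        plum is a leaf — visit plum.
      Visit reed.
    At lily: no right child.
    Visit lily.
  Visit teak.
Visit tulip.
Full post-order sequence: kale, mint, sage, ash, lime, hop, bay, fig, elm, pear, plum, reed, lily, teak, tulip.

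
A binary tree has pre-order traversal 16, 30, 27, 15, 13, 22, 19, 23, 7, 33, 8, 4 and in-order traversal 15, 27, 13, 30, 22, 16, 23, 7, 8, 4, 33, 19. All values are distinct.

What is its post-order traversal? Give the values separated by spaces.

The first element of pre-order is the root; it splits in-order into left and right subtrees.
Root 16: left subtree has 5 nodes {15, 27, 13, 30, 22}, right has 6 {23, 7, 8, 4, 33, 19}.
  Root 30: left subtree has 3 nodes {15, 27, 13}, right has 1 {22}.
    Root 27: left subtree has 1 node {15}, right has 1 {13}.
  Root 19: left subtree has 5 nodes {23, 7, 8, 4, 33}, right has 0 { }.
    Root 23: left subtree has 0 nodes { }, right has 4 {7, 8, 4, 33}.
      Root 7: left subtree has 0 nodes { }, right has 3 {8, 4, 33}.
        Root 33: left subtree has 2 nodes {8, 4}, right has 0 { }.
          Root 8: left subtree has 0 nodes { }, right has 1 {4}.

15 13 27 22 30 4 8 33 7 23 19 16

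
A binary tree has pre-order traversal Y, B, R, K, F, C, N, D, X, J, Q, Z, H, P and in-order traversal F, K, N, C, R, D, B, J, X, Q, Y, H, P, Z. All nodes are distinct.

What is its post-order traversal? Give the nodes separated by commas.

F, N, C, K, D, R, J, Q, X, B, P, H, Z, Y

The first element of pre-order is the root; it splits in-order into left and right subtrees.
Root Y: left subtree has 10 nodes {F, K, N, C, R, D, B, J, X, Q}, right has 3 {H, P, Z}.
  Root B: left subtree has 6 nodes {F, K, N, C, R, D}, right has 3 {J, X, Q}.
    Root R: left subtree has 4 nodes {F, K, N, C}, right has 1 {D}.
      Root K: left subtree has 1 node {F}, right has 2 {N, C}.
        Root C: left subtree has 1 node {N}, right has 0 { }.
    Root X: left subtree has 1 node {J}, right has 1 {Q}.
  Root Z: left subtree has 2 nodes {H, P}, right has 0 { }.
    Root H: left subtree has 0 nodes { }, right has 1 {P}.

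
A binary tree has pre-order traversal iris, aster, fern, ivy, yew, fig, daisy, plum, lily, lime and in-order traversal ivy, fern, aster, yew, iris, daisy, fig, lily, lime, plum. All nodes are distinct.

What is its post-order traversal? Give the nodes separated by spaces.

The first element of pre-order is the root; it splits in-order into left and right subtrees.
Root iris: left subtree has 4 nodes {ivy, fern, aster, yew}, right has 5 {daisy, fig, lily, lime, plum}.
  Root aster: left subtree has 2 nodes {ivy, fern}, right has 1 {yew}.
    Root fern: left subtree has 1 node {ivy}, right has 0 { }.
  Root fig: left subtree has 1 node {daisy}, right has 3 {lily, lime, plum}.
    Root plum: left subtree has 2 nodes {lily, lime}, right has 0 { }.
      Root lily: left subtree has 0 nodes { }, right has 1 {lime}.

ivy fern yew aster daisy lime lily plum fig iris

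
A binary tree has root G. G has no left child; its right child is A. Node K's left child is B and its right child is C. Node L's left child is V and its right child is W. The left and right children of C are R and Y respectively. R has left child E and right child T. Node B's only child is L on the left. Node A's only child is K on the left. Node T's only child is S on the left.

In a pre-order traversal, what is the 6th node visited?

Pre-order visits the node, then its left subtree, then its right subtree.
Visit G.
At G: no left child.
At G: go right to A.
  Visit A.
  At A: go left to K.
    Visit K.
    At K: go left to B.
      Visit B.
      At B: go left to L.
        Visit L.
        At L: go left to V.
          V is a leaf — visit V.
        At L: go right to W.
          W is a leaf — visit W.
      At B: no right child.
    At K: go right to C.
      Visit C.
      At C: go left to R.
        Visit R.
        At R: go left to E.
          E is a leaf — visit E.
        At R: go right to T.
          Visit T.
          At T: go left to S.
            S is a leaf — visit S.
          At T: no right child.
      At C: go right to Y.
        Y is a leaf — visit Y.
  At A: no right child.
Full pre-order sequence: G, A, K, B, L, V, W, C, R, E, T, S, Y.

V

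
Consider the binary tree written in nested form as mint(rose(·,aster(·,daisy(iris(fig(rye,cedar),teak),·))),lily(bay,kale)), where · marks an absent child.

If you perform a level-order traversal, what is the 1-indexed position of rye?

11

Level-order visits nodes level by level from the root, left to right within each level.
Level 0: mint
Level 1: rose, lily
Level 2: aster, bay, kale
Level 3: daisy
Level 4: iris
Level 5: fig, teak
Level 6: rye, cedar
Full level-order sequence: mint, rose, lily, aster, bay, kale, daisy, iris, fig, teak, rye, cedar.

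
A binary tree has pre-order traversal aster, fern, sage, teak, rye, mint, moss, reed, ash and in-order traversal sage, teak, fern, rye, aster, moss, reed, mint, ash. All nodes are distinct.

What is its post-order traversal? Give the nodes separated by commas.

The first element of pre-order is the root; it splits in-order into left and right subtrees.
Root aster: left subtree has 4 nodes {sage, teak, fern, rye}, right has 4 {moss, reed, mint, ash}.
  Root fern: left subtree has 2 nodes {sage, teak}, right has 1 {rye}.
    Root sage: left subtree has 0 nodes { }, right has 1 {teak}.
  Root mint: left subtree has 2 nodes {moss, reed}, right has 1 {ash}.
    Root moss: left subtree has 0 nodes { }, right has 1 {reed}.

teak, sage, rye, fern, reed, moss, ash, mint, aster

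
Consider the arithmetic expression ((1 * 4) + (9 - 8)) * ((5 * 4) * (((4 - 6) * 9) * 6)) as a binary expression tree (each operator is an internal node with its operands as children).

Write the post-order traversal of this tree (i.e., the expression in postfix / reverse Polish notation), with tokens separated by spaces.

Post-order on an expression tree gives postfix notation: for each operator, emit left operand, right operand, then the operator.

1 4 * 9 8 - + 5 4 * 4 6 - 9 * 6 * * *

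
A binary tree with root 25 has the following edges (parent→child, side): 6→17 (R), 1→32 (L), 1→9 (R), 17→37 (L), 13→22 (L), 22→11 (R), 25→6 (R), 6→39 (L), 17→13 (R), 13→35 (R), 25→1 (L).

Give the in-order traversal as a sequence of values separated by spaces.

In-order visits the left subtree, then the node, then the right subtree.
At 25: go left to 1.
  At 1: go left to 32.
    32 is a leaf — visit 32.
  Visit 1.
  At 1: go right to 9.
    9 is a leaf — visit 9.
Visit 25.
At 25: go right to 6.
  At 6: go left to 39.
    39 is a leaf — visit 39.
  Visit 6.
  At 6: go right to 17.
    At 17: go left to 37.
      37 is a leaf — visit 37.
    Visit 17.
    At 17: go right to 13.
      At 13: go left to 22.
        At 22: no left child.
        Visit 22.
        At 22: go right to 11.
          11 is a leaf — visit 11.
      Visit 13.
      At 13: go right to 35.
        35 is a leaf — visit 35.

32 1 9 25 39 6 37 17 22 11 13 35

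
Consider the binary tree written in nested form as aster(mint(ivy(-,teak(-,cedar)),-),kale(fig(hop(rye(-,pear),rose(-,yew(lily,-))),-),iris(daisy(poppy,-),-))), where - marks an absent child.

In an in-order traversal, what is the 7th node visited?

pear

In-order visits the left subtree, then the node, then the right subtree.
At aster: go left to mint.
  At mint: go left to ivy.
    At ivy: no left child.
    Visit ivy.
    At ivy: go right to teak.
      At teak: no left child.
      Visit teak.
      At teak: go right to cedar.
        cedar is a leaf — visit cedar.
  Visit mint.
  At mint: no right child.
Visit aster.
At aster: go right to kale.
  At kale: go left to fig.
    At fig: go left to hop.
      At hop: go left to rye.
        At rye: no left child.
        Visit rye.
        At rye: go right to pear.
          pear is a leaf — visit pear.
      Visit hop.
      At hop: go right to rose.
        At rose: no left child.
        Visit rose.
        At rose: go right to yew.
          At yew: go left to lily.
            lily is a leaf — visit lily.
          Visit yew.
          At yew: no right child.
    Visit fig.
    At fig: no right child.
  Visit kale.
  At kale: go right to iris.
    At iris: go left to daisy.
      At daisy: go left to poppy.
        poppy is a leaf — visit poppy.
      Visit daisy.
      At daisy: no right child.
    Visit iris.
    At iris: no right child.
Full in-order sequence: ivy, teak, cedar, mint, aster, rye, pear, hop, rose, lily, yew, fig, kale, poppy, daisy, iris.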